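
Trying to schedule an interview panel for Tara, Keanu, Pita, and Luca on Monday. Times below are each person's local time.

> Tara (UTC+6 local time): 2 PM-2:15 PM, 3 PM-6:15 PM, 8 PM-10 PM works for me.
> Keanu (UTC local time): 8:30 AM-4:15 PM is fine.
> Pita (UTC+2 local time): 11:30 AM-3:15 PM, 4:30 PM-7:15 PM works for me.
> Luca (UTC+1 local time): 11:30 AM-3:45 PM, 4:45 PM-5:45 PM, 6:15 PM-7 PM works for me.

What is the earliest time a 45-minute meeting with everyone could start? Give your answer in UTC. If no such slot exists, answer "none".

10:30

Tara in UTC: 08:00-08:15, 09:00-12:15, 14:00-16:00 (subtract 6h to convert from UTC+6).
Keanu in UTC: 08:30-16:15.
Pita in UTC: 09:30-13:15, 14:30-17:15 (subtract 2h to convert from UTC+2).
Luca in UTC: 10:30-14:45, 15:45-16:45, 17:15-18:00 (subtract 1h to convert from UTC+1).
Tara ∩ Keanu: 09:00-12:15, 14:00-16:00.
Tara ∩ Keanu ∩ Pita: 09:30-12:15, 14:30-16:00.
Tara ∩ Keanu ∩ Pita ∩ Luca: 10:30-12:15, 14:30-14:45, 15:45-16:00.
The first common window of at least 45 minutes is 10:30-12:15, so the earliest start is 10:30.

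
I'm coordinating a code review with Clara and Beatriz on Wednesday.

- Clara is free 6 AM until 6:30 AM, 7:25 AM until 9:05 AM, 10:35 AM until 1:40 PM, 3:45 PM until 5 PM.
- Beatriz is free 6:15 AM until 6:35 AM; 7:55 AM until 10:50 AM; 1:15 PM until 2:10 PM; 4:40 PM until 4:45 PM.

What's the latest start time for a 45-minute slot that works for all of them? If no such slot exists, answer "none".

08:20

Clara ∩ Beatriz: 06:15-06:30, 07:55-09:05, 10:35-10:50, 13:15-13:40, 16:40-16:45.
The last common window of at least 45 minutes is 07:55-09:05; a 45-minute meeting can start as late as 08:20 and still end by 09:05.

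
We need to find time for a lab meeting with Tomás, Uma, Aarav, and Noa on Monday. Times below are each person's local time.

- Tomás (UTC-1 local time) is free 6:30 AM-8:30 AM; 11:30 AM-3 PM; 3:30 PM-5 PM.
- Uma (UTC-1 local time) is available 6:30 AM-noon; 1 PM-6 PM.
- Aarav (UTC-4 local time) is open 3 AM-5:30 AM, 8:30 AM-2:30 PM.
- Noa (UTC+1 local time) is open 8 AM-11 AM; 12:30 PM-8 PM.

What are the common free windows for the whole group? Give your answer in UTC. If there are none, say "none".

07:30-09:30, 12:30-13:00, 14:00-16:00, 16:30-18:00

Tomás in UTC: 07:30-09:30, 12:30-16:00, 16:30-18:00 (add 1h to convert from UTC-1).
Uma in UTC: 07:30-13:00, 14:00-19:00 (add 1h to convert from UTC-1).
Aarav in UTC: 07:00-09:30, 12:30-18:30 (add 4h to convert from UTC-4).
Noa in UTC: 07:00-10:00, 11:30-19:00 (subtract 1h to convert from UTC+1).
Tomás ∩ Uma: 07:30-09:30, 12:30-13:00, 14:00-16:00, 16:30-18:00.
Tomás ∩ Uma ∩ Aarav: 07:30-09:30, 12:30-13:00, 14:00-16:00, 16:30-18:00.
Tomás ∩ Uma ∩ Aarav ∩ Noa: 07:30-09:30, 12:30-13:00, 14:00-16:00, 16:30-18:00.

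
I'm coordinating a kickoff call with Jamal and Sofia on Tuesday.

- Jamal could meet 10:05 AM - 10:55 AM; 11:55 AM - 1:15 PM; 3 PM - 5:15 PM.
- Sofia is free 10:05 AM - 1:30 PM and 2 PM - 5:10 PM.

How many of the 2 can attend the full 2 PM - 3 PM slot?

Sofia can make the full 14:00-15:00 slot — that's 1.

1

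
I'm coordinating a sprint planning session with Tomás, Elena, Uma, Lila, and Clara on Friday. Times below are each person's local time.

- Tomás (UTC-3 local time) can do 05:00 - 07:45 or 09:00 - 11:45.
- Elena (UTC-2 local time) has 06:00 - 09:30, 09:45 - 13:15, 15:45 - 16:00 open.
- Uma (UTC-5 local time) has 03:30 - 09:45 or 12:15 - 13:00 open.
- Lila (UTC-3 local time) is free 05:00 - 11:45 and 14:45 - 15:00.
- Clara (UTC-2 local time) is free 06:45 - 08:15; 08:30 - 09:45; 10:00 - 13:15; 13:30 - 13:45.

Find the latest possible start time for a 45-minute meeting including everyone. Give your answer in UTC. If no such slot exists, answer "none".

14:00

Tomás in UTC: 08:00-10:45, 12:00-14:45 (add 3h to convert from UTC-3).
Elena in UTC: 08:00-11:30, 11:45-15:15, 17:45-18:00 (add 2h to convert from UTC-2).
Uma in UTC: 08:30-14:45, 17:15-18:00 (add 5h to convert from UTC-5).
Lila in UTC: 08:00-14:45, 17:45-18:00 (add 3h to convert from UTC-3).
Clara in UTC: 08:45-10:15, 10:30-11:45, 12:00-15:15, 15:30-15:45 (add 2h to convert from UTC-2).
Tomás ∩ Elena: 08:00-10:45, 12:00-14:45.
Tomás ∩ Elena ∩ Uma: 08:30-10:45, 12:00-14:45.
Tomás ∩ Elena ∩ Uma ∩ Lila: 08:30-10:45, 12:00-14:45.
Tomás ∩ Elena ∩ Uma ∩ Lila ∩ Clara: 08:45-10:15, 10:30-10:45, 12:00-14:45.
Those are the intersection windows.
The last common window of at least 45 minutes is 12:00-14:45; a 45-minute meeting can start as late as 14:00 and still end by 14:45.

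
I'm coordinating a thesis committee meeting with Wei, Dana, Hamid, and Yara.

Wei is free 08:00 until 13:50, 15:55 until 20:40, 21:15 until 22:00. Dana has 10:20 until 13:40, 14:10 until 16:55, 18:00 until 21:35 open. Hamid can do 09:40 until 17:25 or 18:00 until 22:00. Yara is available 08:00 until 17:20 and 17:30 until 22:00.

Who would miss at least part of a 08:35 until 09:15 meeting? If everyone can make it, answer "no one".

Dana, Hamid

Wei: free for 08:35-09:15. Dana: not fully free for 08:35-09:15. Hamid: not fully free for 08:35-09:15. Yara: free for 08:35-09:15.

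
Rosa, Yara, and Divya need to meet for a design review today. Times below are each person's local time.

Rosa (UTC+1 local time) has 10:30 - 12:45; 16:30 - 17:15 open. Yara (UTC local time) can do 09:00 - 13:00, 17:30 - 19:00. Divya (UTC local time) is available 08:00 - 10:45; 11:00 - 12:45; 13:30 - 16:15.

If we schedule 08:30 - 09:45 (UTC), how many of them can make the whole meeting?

1

Rosa in UTC: 09:30-11:45, 15:30-16:15 (subtract 1h to convert from UTC+1).
Yara in UTC: 09:00-13:00, 17:30-19:00.
Divya in UTC: 08:00-10:45, 11:00-12:45, 13:30-16:15.
Divya can make the full 08:30-09:45 slot — that's 1.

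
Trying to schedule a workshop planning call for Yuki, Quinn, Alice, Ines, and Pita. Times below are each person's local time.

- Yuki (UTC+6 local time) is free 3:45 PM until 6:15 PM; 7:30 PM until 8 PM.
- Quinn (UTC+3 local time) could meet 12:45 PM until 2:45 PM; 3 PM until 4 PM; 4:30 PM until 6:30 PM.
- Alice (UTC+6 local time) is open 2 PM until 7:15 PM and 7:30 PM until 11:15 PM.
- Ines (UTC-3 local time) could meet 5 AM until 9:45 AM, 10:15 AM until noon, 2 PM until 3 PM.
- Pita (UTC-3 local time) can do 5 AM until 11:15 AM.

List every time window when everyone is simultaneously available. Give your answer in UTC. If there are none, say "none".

09:45-11:45, 12:00-12:15, 13:30-14:00

Yuki in UTC: 09:45-12:15, 13:30-14:00 (subtract 6h to convert from UTC+6).
Quinn in UTC: 09:45-11:45, 12:00-13:00, 13:30-15:30 (subtract 3h to convert from UTC+3).
Alice in UTC: 08:00-13:15, 13:30-17:15 (subtract 6h to convert from UTC+6).
Ines in UTC: 08:00-12:45, 13:15-15:00, 17:00-18:00 (add 3h to convert from UTC-3).
Pita in UTC: 08:00-14:15 (add 3h to convert from UTC-3).
Yuki ∩ Quinn: 09:45-11:45, 12:00-12:15, 13:30-14:00.
Yuki ∩ Quinn ∩ Alice: 09:45-11:45, 12:00-12:15, 13:30-14:00.
Yuki ∩ Quinn ∩ Alice ∩ Ines: 09:45-11:45, 12:00-12:15, 13:30-14:00.
Yuki ∩ Quinn ∩ Alice ∩ Ines ∩ Pita: 09:45-11:45, 12:00-12:15, 13:30-14:00.
So the common availability across everyone is 09:45-11:45, 12:00-12:15, 13:30-14:00.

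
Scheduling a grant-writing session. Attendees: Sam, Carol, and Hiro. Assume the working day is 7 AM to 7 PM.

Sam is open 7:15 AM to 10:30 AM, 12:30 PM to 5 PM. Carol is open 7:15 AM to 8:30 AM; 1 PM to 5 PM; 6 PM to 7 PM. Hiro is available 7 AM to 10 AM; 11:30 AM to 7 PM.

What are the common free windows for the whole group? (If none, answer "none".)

07:15-08:30, 13:00-17:00

Sam ∩ Carol: 07:15-08:30, 13:00-17:00.
Sam ∩ Carol ∩ Hiro: 07:15-08:30, 13:00-17:00.
So the common availability across everyone is 07:15-08:30, 13:00-17:00.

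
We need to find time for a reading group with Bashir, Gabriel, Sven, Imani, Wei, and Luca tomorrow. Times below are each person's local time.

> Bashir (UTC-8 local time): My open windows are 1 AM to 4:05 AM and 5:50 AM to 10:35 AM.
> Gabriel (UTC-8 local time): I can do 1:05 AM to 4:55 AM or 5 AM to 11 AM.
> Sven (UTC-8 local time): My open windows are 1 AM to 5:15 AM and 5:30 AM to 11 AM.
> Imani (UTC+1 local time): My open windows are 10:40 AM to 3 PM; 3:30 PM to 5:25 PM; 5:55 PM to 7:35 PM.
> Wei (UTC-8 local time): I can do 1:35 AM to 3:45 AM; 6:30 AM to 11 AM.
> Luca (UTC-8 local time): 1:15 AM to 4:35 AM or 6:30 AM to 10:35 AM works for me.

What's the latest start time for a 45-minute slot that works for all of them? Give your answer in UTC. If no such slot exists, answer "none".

Bashir in UTC: 09:00-12:05, 13:50-18:35 (add 8h to convert from UTC-8).
Gabriel in UTC: 09:05-12:55, 13:00-19:00 (add 8h to convert from UTC-8).
Sven in UTC: 09:00-13:15, 13:30-19:00 (add 8h to convert from UTC-8).
Imani in UTC: 09:40-14:00, 14:30-16:25, 16:55-18:35 (subtract 1h to convert from UTC+1).
Wei in UTC: 09:35-11:45, 14:30-19:00 (add 8h to convert from UTC-8).
Luca in UTC: 09:15-12:35, 14:30-18:35 (add 8h to convert from UTC-8).
Bashir ∩ Gabriel: 09:05-12:05, 13:50-18:35.
Bashir ∩ Gabriel ∩ Sven: 09:05-12:05, 13:50-18:35.
Bashir ∩ Gabriel ∩ Sven ∩ Imani: 09:40-12:05, 13:50-14:00, 14:30-16:25, 16:55-18:35.
Bashir ∩ Gabriel ∩ Sven ∩ Imani ∩ Wei: 09:40-11:45, 14:30-16:25, 16:55-18:35.
Bashir ∩ Gabriel ∩ Sven ∩ Imani ∩ Wei ∩ Luca: 09:40-11:45, 14:30-16:25, 16:55-18:35.
The last common window of at least 45 minutes is 16:55-18:35; a 45-minute meeting can start as late as 17:50 and still end by 18:35.

17:50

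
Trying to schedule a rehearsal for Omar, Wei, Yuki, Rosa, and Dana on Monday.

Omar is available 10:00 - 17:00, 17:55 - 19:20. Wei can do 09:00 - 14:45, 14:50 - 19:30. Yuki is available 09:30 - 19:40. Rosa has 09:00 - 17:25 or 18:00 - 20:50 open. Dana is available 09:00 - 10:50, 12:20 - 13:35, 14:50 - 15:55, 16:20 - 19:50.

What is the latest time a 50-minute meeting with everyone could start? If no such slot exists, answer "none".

Omar ∩ Wei: 10:00-14:45, 14:50-17:00, 17:55-19:20.
Omar ∩ Wei ∩ Yuki: 10:00-14:45, 14:50-17:00, 17:55-19:20.
Omar ∩ Wei ∩ Yuki ∩ Rosa: 10:00-14:45, 14:50-17:00, 18:00-19:20.
Omar ∩ Wei ∩ Yuki ∩ Rosa ∩ Dana: 10:00-10:50, 12:20-13:35, 14:50-15:55, 16:20-17:00, 18:00-19:20.
The last common window of at least 50 minutes is 18:00-19:20; a 50-minute meeting can start as late as 18:30 and still end by 19:20.

18:30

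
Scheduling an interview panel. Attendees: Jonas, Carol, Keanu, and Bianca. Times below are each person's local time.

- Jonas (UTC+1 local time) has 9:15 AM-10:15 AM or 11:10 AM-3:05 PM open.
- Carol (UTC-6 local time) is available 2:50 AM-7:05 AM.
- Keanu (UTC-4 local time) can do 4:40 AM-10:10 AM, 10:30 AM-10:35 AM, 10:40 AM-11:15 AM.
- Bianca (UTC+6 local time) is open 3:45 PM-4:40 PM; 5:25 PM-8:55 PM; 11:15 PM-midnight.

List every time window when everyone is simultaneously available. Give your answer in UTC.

10:10-10:40, 11:25-13:05

Jonas in UTC: 08:15-09:15, 10:10-14:05 (subtract 1h to convert from UTC+1).
Carol in UTC: 08:50-13:05 (add 6h to convert from UTC-6).
Keanu in UTC: 08:40-14:10, 14:30-14:35, 14:40-15:15 (add 4h to convert from UTC-4).
Bianca in UTC: 09:45-10:40, 11:25-14:55, 17:15-18:00 (subtract 6h to convert from UTC+6).
Jonas ∩ Carol: 08:50-09:15, 10:10-13:05.
Jonas ∩ Carol ∩ Keanu: 08:50-09:15, 10:10-13:05.
Jonas ∩ Carol ∩ Keanu ∩ Bianca: 10:10-10:40, 11:25-13:05.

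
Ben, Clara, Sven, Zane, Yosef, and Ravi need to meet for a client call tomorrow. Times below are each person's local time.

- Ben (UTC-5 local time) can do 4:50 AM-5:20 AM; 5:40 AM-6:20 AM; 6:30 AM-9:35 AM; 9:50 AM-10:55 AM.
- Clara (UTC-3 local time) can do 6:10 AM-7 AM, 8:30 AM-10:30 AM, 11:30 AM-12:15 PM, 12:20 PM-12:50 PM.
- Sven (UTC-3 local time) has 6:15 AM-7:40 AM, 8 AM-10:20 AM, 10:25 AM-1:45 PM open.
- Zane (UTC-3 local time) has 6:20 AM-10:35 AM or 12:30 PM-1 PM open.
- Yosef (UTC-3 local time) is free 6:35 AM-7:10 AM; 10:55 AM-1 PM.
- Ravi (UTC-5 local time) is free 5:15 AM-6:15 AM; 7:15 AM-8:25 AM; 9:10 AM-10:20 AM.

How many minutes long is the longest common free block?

Ben in UTC: 09:50-10:20, 10:40-11:20, 11:30-14:35, 14:50-15:55 (add 5h to convert from UTC-5).
Clara in UTC: 09:10-10:00, 11:30-13:30, 14:30-15:15, 15:20-15:50 (add 3h to convert from UTC-3).
Sven in UTC: 09:15-10:40, 11:00-13:20, 13:25-16:45 (add 3h to convert from UTC-3).
Zane in UTC: 09:20-13:35, 15:30-16:00 (add 3h to convert from UTC-3).
Yosef in UTC: 09:35-10:10, 13:55-16:00 (add 3h to convert from UTC-3).
Ravi in UTC: 10:15-11:15, 12:15-13:25, 14:10-15:20 (add 5h to convert from UTC-5).
Ben ∩ Clara: 09:50-10:00, 11:30-13:30, 14:30-14:35, 14:50-15:15, 15:20-15:50.
Ben ∩ Clara ∩ Sven: 09:50-10:00, 11:30-13:20, 13:25-13:30, 14:30-14:35, 14:50-15:15, 15:20-15:50.
Ben ∩ Clara ∩ Sven ∩ Zane: 09:50-10:00, 11:30-13:20, 13:25-13:30, 15:30-15:50.
Ben ∩ Clara ∩ Sven ∩ Zane ∩ Yosef: 09:50-10:00, 15:30-15:50.
Ben ∩ Clara ∩ Sven ∩ Zane ∩ Yosef ∩ Ravi: ∅.
There is no time when everyone is free.
No common window exists, so the longest block is 0 minutes.

0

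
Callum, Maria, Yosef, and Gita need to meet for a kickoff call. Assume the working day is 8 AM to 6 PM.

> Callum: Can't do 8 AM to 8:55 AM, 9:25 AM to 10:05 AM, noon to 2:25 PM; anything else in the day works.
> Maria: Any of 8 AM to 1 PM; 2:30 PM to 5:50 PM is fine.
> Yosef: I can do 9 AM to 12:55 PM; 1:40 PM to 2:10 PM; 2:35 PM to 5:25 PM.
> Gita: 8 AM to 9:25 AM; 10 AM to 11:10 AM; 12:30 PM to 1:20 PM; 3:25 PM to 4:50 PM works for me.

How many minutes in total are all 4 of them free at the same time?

175

Callum free: 08:55-09:25, 10:05-12:00, 14:25-18:00 (invert busy blocks within the working day).
Maria free: 08:00-13:00, 14:30-17:50.
Yosef free: 09:00-12:55, 13:40-14:10, 14:35-17:25.
Gita free: 08:00-09:25, 10:00-11:10, 12:30-13:20, 15:25-16:50.
Callum ∩ Maria: 08:55-09:25, 10:05-12:00, 14:30-17:50.
Callum ∩ Maria ∩ Yosef: 09:00-09:25, 10:05-12:00, 14:35-17:25.
Callum ∩ Maria ∩ Yosef ∩ Gita: 09:00-09:25, 10:05-11:10, 15:25-16:50.
Those are the intersection windows.
Summing the common windows: 25 + 65 + 85 = 175 minutes.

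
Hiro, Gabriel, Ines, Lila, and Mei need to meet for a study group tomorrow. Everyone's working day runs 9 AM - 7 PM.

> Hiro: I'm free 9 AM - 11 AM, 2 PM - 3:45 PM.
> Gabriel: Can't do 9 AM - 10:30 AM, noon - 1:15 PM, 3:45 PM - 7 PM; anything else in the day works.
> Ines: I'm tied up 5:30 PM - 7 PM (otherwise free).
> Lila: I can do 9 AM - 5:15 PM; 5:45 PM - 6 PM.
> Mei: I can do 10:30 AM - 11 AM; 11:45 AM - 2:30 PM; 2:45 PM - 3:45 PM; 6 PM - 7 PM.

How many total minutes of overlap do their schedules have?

Hiro free: 09:00-11:00, 14:00-15:45.
Gabriel free: 10:30-12:00, 13:15-15:45 (invert busy blocks within the working day).
Ines free: 09:00-17:30 (invert busy blocks within the working day).
Lila free: 09:00-17:15, 17:45-18:00.
Mei free: 10:30-11:00, 11:45-14:30, 14:45-15:45, 18:00-19:00.
Hiro ∩ Gabriel: 10:30-11:00, 14:00-15:45.
Hiro ∩ Gabriel ∩ Ines: 10:30-11:00, 14:00-15:45.
Hiro ∩ Gabriel ∩ Ines ∩ Lila: 10:30-11:00, 14:00-15:45.
Hiro ∩ Gabriel ∩ Ines ∩ Lila ∩ Mei: 10:30-11:00, 14:00-14:30, 14:45-15:45.
Those are the intersection windows.
Summing the common windows: 30 + 30 + 60 = 120 minutes.

120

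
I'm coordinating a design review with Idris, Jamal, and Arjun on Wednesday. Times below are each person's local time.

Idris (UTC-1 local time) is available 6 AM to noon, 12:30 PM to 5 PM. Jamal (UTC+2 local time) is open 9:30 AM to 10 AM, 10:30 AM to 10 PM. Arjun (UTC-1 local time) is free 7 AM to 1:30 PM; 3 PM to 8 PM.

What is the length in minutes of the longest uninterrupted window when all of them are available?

270

Idris in UTC: 07:00-13:00, 13:30-18:00 (add 1h to convert from UTC-1).
Jamal in UTC: 07:30-08:00, 08:30-20:00 (subtract 2h to convert from UTC+2).
Arjun in UTC: 08:00-14:30, 16:00-21:00 (add 1h to convert from UTC-1).
Idris ∩ Jamal: 07:30-08:00, 08:30-13:00, 13:30-18:00.
Idris ∩ Jamal ∩ Arjun: 08:30-13:00, 13:30-14:30, 16:00-18:00.
The longest is 08:30-13:00 at 270 minutes.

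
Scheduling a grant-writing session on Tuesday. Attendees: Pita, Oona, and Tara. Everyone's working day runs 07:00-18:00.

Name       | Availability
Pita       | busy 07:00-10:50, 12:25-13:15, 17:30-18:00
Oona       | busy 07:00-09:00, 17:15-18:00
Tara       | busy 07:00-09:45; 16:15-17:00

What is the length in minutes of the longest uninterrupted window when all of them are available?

180

Pita free: 10:50-12:25, 13:15-17:30 (invert busy blocks within the working day).
Oona free: 09:00-17:15 (invert busy blocks within the working day).
Tara free: 09:45-16:15, 17:00-18:00 (invert busy blocks within the working day).
Pita ∩ Oona: 10:50-12:25, 13:15-17:15.
Pita ∩ Oona ∩ Tara: 10:50-12:25, 13:15-16:15, 17:00-17:15.
The longest is 13:15-16:15 at 180 minutes.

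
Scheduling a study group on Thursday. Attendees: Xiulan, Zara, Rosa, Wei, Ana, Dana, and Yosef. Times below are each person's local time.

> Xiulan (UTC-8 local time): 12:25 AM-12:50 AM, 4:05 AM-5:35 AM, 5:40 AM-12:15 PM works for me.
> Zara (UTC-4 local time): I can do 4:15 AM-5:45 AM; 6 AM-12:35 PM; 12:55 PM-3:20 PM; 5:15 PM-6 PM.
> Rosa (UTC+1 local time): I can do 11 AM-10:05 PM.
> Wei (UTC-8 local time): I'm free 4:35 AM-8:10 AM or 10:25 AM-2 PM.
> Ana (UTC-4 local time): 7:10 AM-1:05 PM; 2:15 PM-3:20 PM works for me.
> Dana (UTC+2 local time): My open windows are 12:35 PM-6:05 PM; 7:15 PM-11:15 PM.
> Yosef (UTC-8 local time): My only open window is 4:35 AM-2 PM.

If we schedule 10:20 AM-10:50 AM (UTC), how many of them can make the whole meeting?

2

Xiulan in UTC: 08:25-08:50, 12:05-13:35, 13:40-20:15 (add 8h to convert from UTC-8).
Zara in UTC: 08:15-09:45, 10:00-16:35, 16:55-19:20, 21:15-22:00 (add 4h to convert from UTC-4).
Rosa in UTC: 10:00-21:05 (subtract 1h to convert from UTC+1).
Wei in UTC: 12:35-16:10, 18:25-22:00 (add 8h to convert from UTC-8).
Ana in UTC: 11:10-17:05, 18:15-19:20 (add 4h to convert from UTC-4).
Dana in UTC: 10:35-16:05, 17:15-21:15 (subtract 2h to convert from UTC+2).
Yosef in UTC: 12:35-22:00 (add 8h to convert from UTC-8).
Zara and Rosa can make the full 10:20-10:50 slot — that's 2.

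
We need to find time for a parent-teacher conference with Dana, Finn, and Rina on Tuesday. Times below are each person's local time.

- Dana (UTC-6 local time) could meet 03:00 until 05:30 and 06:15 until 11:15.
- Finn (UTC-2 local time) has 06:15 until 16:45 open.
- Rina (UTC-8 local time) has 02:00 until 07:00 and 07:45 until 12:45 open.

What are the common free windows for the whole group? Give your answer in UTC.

Dana in UTC: 09:00-11:30, 12:15-17:15 (add 6h to convert from UTC-6).
Finn in UTC: 08:15-18:45 (add 2h to convert from UTC-2).
Rina in UTC: 10:00-15:00, 15:45-20:45 (add 8h to convert from UTC-8).
Dana ∩ Finn: 09:00-11:30, 12:15-17:15.
Dana ∩ Finn ∩ Rina: 10:00-11:30, 12:15-15:00, 15:45-17:15.
So the common availability across everyone is 10:00-11:30, 12:15-15:00, 15:45-17:15.

10:00-11:30, 12:15-15:00, 15:45-17:15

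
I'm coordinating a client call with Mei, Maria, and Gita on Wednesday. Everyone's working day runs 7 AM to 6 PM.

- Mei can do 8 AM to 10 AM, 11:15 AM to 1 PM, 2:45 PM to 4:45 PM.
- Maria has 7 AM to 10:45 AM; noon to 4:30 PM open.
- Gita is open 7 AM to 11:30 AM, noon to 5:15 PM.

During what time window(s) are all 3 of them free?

Mei ∩ Maria: 08:00-10:00, 12:00-13:00, 14:45-16:30.
Mei ∩ Maria ∩ Gita: 08:00-10:00, 12:00-13:00, 14:45-16:30.
So the common availability across everyone is 08:00-10:00, 12:00-13:00, 14:45-16:30.

08:00-10:00, 12:00-13:00, 14:45-16:30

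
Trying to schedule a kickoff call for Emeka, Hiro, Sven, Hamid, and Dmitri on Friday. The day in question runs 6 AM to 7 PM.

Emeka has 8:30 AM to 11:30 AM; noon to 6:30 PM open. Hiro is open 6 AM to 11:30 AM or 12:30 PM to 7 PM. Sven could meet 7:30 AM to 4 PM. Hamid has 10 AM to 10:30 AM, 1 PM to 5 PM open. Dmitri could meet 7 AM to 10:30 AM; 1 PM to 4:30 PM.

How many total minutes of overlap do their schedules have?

Emeka ∩ Hiro: 08:30-11:30, 12:30-18:30.
Emeka ∩ Hiro ∩ Sven: 08:30-11:30, 12:30-16:00.
Emeka ∩ Hiro ∩ Sven ∩ Hamid: 10:00-10:30, 13:00-16:00.
Emeka ∩ Hiro ∩ Sven ∩ Hamid ∩ Dmitri: 10:00-10:30, 13:00-16:00.
Summing the common windows: 30 + 180 = 210 minutes.

210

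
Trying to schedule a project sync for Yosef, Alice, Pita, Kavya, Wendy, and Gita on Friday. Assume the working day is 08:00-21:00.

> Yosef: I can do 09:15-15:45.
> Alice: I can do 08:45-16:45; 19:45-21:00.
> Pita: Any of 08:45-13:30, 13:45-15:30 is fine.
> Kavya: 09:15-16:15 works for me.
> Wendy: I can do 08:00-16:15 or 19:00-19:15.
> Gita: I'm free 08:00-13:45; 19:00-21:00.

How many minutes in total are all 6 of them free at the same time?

Yosef ∩ Alice: 09:15-15:45.
Yosef ∩ Alice ∩ Pita: 09:15-13:30, 13:45-15:30.
Yosef ∩ Alice ∩ Pita ∩ Kavya: 09:15-13:30, 13:45-15:30.
Yosef ∩ Alice ∩ Pita ∩ Kavya ∩ Wendy: 09:15-13:30, 13:45-15:30.
Yosef ∩ Alice ∩ Pita ∩ Kavya ∩ Wendy ∩ Gita: 09:15-13:30.
So the common availability across everyone is 09:15-13:30.
That's a single block of 255 minutes.

255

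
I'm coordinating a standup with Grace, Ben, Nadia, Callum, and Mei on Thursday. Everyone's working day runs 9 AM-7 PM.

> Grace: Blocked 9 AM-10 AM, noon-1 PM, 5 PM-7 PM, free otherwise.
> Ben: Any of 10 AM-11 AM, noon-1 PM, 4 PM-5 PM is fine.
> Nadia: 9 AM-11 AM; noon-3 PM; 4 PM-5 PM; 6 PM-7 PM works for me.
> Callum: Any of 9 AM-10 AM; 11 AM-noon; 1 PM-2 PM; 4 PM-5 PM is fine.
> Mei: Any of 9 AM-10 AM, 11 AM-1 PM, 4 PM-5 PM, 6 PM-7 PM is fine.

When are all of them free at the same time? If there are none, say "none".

Grace free: 10:00-12:00, 13:00-17:00 (invert busy blocks within the working day).
Ben free: 10:00-11:00, 12:00-13:00, 16:00-17:00.
Nadia free: 09:00-11:00, 12:00-15:00, 16:00-17:00, 18:00-19:00.
Callum free: 09:00-10:00, 11:00-12:00, 13:00-14:00, 16:00-17:00.
Mei free: 09:00-10:00, 11:00-13:00, 16:00-17:00, 18:00-19:00.
Grace ∩ Ben: 10:00-11:00, 16:00-17:00.
Grace ∩ Ben ∩ Nadia: 10:00-11:00, 16:00-17:00.
Grace ∩ Ben ∩ Nadia ∩ Callum: 16:00-17:00.
Grace ∩ Ben ∩ Nadia ∩ Callum ∩ Mei: 16:00-17:00.

16:00-17:00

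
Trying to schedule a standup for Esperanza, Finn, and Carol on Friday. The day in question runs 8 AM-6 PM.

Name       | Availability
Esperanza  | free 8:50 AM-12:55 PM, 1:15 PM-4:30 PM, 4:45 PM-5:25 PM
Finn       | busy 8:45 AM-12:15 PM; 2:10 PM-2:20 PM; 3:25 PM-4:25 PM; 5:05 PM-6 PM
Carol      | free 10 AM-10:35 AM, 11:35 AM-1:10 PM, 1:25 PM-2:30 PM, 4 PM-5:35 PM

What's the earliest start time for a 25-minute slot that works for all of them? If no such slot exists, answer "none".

12:15

Esperanza free: 08:50-12:55, 13:15-16:30, 16:45-17:25.
Finn free: 08:00-08:45, 12:15-14:10, 14:20-15:25, 16:25-17:05 (invert busy blocks within the working day).
Carol free: 10:00-10:35, 11:35-13:10, 13:25-14:30, 16:00-17:35.
Esperanza ∩ Finn: 12:15-12:55, 13:15-14:10, 14:20-15:25, 16:25-16:30, 16:45-17:05.
Esperanza ∩ Finn ∩ Carol: 12:15-12:55, 13:25-14:10, 14:20-14:30, 16:25-16:30, 16:45-17:05.
The first common window of at least 25 minutes is 12:15-12:55, so the earliest start is 12:15.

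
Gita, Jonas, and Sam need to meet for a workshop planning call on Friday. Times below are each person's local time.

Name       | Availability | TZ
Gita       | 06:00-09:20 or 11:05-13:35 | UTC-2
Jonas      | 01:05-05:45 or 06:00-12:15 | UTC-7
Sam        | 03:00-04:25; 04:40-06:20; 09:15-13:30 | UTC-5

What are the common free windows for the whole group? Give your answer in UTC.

08:05-09:25, 09:40-11:20, 14:15-15:35

Gita in UTC: 08:00-11:20, 13:05-15:35 (add 2h to convert from UTC-2).
Jonas in UTC: 08:05-12:45, 13:00-19:15 (add 7h to convert from UTC-7).
Sam in UTC: 08:00-09:25, 09:40-11:20, 14:15-18:30 (add 5h to convert from UTC-5).
Gita ∩ Jonas: 08:05-11:20, 13:05-15:35.
Gita ∩ Jonas ∩ Sam: 08:05-09:25, 09:40-11:20, 14:15-15:35.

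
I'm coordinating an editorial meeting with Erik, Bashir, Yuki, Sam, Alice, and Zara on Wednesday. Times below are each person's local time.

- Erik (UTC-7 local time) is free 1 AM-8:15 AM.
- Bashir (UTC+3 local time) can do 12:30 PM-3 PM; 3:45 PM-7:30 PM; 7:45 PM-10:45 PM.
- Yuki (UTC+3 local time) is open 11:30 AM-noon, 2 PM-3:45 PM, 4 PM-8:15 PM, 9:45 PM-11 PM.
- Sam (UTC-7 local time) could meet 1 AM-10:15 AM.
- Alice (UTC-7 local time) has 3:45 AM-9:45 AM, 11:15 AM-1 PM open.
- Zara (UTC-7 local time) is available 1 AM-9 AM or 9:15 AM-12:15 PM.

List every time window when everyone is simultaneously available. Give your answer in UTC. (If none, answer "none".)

11:00-12:00, 13:00-15:15

Erik in UTC: 08:00-15:15 (add 7h to convert from UTC-7).
Bashir in UTC: 09:30-12:00, 12:45-16:30, 16:45-19:45 (subtract 3h to convert from UTC+3).
Yuki in UTC: 08:30-09:00, 11:00-12:45, 13:00-17:15, 18:45-20:00 (subtract 3h to convert from UTC+3).
Sam in UTC: 08:00-17:15 (add 7h to convert from UTC-7).
Alice in UTC: 10:45-16:45, 18:15-20:00 (add 7h to convert from UTC-7).
Zara in UTC: 08:00-16:00, 16:15-19:15 (add 7h to convert from UTC-7).
Erik ∩ Bashir: 09:30-12:00, 12:45-15:15.
Erik ∩ Bashir ∩ Yuki: 11:00-12:00, 13:00-15:15.
Erik ∩ Bashir ∩ Yuki ∩ Sam: 11:00-12:00, 13:00-15:15.
Erik ∩ Bashir ∩ Yuki ∩ Sam ∩ Alice: 11:00-12:00, 13:00-15:15.
Erik ∩ Bashir ∩ Yuki ∩ Sam ∩ Alice ∩ Zara: 11:00-12:00, 13:00-15:15.
So the common availability across everyone is 11:00-12:00, 13:00-15:15.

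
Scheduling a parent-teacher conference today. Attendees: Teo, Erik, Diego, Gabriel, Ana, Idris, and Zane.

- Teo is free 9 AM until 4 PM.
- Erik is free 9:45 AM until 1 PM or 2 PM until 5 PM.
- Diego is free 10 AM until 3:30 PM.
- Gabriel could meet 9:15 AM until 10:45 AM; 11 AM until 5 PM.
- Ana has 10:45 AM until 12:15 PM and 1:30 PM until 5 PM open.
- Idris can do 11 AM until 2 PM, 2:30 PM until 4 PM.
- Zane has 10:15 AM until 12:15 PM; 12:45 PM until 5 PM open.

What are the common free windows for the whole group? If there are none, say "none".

Teo ∩ Erik: 09:45-13:00, 14:00-16:00.
Teo ∩ Erik ∩ Diego: 10:00-13:00, 14:00-15:30.
Teo ∩ Erik ∩ Diego ∩ Gabriel: 10:00-10:45, 11:00-13:00, 14:00-15:30.
Teo ∩ Erik ∩ Diego ∩ Gabriel ∩ Ana: 11:00-12:15, 14:00-15:30.
Teo ∩ Erik ∩ Diego ∩ Gabriel ∩ Ana ∩ Idris: 11:00-12:15, 14:30-15:30.
Teo ∩ Erik ∩ Diego ∩ Gabriel ∩ Ana ∩ Idris ∩ Zane: 11:00-12:15, 14:30-15:30.

11:00-12:15, 14:30-15:30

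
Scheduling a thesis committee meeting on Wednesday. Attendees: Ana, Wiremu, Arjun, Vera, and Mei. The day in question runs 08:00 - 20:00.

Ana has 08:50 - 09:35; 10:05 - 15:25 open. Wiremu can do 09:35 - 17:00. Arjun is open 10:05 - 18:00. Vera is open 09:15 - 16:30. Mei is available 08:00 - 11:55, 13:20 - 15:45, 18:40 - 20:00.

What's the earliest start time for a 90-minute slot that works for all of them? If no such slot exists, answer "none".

Ana ∩ Wiremu: 10:05-15:25.
Ana ∩ Wiremu ∩ Arjun: 10:05-15:25.
Ana ∩ Wiremu ∩ Arjun ∩ Vera: 10:05-15:25.
Ana ∩ Wiremu ∩ Arjun ∩ Vera ∩ Mei: 10:05-11:55, 13:20-15:25.
The first common window of at least 90 minutes is 10:05-11:55, so the earliest start is 10:05.

10:05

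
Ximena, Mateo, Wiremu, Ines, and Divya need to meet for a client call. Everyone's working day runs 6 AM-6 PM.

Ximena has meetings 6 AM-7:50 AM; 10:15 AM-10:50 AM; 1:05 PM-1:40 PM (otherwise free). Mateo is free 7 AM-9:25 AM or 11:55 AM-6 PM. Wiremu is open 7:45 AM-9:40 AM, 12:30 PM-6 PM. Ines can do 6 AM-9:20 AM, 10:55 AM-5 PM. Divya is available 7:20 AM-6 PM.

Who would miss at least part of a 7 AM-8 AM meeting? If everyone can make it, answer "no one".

Ximena free: 07:50-10:15, 10:50-13:05, 13:40-18:00 (invert busy blocks within the working day).
Mateo free: 07:00-09:25, 11:55-18:00.
Wiremu free: 07:45-09:40, 12:30-18:00.
Ines free: 06:00-09:20, 10:55-17:00.
Divya free: 07:20-18:00.
Ximena: not fully free for 07:00-08:00. Mateo: free for 07:00-08:00. Wiremu: not fully free for 07:00-08:00. Ines: free for 07:00-08:00. Divya: not fully free for 07:00-08:00.

Divya, Wiremu, Ximena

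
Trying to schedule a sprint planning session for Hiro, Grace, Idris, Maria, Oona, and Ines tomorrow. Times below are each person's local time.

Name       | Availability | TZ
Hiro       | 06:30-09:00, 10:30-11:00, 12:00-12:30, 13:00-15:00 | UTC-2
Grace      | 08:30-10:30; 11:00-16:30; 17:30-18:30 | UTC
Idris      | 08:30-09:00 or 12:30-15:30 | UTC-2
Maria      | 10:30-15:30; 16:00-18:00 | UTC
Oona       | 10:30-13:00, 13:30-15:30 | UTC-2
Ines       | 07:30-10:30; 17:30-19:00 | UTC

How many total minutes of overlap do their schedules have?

Hiro in UTC: 08:30-11:00, 12:30-13:00, 14:00-14:30, 15:00-17:00 (add 2h to convert from UTC-2).
Grace in UTC: 08:30-10:30, 11:00-16:30, 17:30-18:30.
Idris in UTC: 10:30-11:00, 14:30-17:30 (add 2h to convert from UTC-2).
Maria in UTC: 10:30-15:30, 16:00-18:00.
Oona in UTC: 12:30-15:00, 15:30-17:30 (add 2h to convert from UTC-2).
Ines in UTC: 07:30-10:30, 17:30-19:00.
Hiro ∩ Grace: 08:30-10:30, 12:30-13:00, 14:00-14:30, 15:00-16:30.
Hiro ∩ Grace ∩ Idris: 15:00-16:30.
Hiro ∩ Grace ∩ Idris ∩ Maria: 15:00-15:30, 16:00-16:30.
Hiro ∩ Grace ∩ Idris ∩ Maria ∩ Oona: 16:00-16:30.
Hiro ∩ Grace ∩ Idris ∩ Maria ∩ Oona ∩ Ines: ∅.
There is no time when everyone is free.
There is no common window, so the total is 0 minutes.

0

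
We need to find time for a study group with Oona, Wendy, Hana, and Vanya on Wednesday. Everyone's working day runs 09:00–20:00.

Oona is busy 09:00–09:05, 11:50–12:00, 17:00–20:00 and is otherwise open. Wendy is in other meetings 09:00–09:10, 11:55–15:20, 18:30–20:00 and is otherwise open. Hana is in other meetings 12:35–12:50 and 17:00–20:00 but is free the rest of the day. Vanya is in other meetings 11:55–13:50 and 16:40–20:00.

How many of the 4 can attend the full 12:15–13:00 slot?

Oona free: 09:05-11:50, 12:00-17:00 (invert busy blocks within the working day).
Wendy free: 09:10-11:55, 15:20-18:30 (invert busy blocks within the working day).
Hana free: 09:00-12:35, 12:50-17:00 (invert busy blocks within the working day).
Vanya free: 09:00-11:55, 13:50-16:40 (invert busy blocks within the working day).
Oona can make the full 12:15-13:00 slot — that's 1.

1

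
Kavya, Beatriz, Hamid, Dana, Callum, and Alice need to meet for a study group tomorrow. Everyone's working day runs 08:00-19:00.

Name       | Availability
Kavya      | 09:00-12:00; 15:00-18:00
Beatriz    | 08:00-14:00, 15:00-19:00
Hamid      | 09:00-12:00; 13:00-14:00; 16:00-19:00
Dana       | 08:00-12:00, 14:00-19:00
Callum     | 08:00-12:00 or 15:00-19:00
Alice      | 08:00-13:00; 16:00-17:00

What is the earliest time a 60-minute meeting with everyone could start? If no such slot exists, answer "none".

09:00

Kavya ∩ Beatriz: 09:00-12:00, 15:00-18:00.
Kavya ∩ Beatriz ∩ Hamid: 09:00-12:00, 16:00-18:00.
Kavya ∩ Beatriz ∩ Hamid ∩ Dana: 09:00-12:00, 16:00-18:00.
Kavya ∩ Beatriz ∩ Hamid ∩ Dana ∩ Callum: 09:00-12:00, 16:00-18:00.
Kavya ∩ Beatriz ∩ Hamid ∩ Dana ∩ Callum ∩ Alice: 09:00-12:00, 16:00-17:00.
The first common window of at least 60 minutes is 09:00-12:00, so the earliest start is 09:00.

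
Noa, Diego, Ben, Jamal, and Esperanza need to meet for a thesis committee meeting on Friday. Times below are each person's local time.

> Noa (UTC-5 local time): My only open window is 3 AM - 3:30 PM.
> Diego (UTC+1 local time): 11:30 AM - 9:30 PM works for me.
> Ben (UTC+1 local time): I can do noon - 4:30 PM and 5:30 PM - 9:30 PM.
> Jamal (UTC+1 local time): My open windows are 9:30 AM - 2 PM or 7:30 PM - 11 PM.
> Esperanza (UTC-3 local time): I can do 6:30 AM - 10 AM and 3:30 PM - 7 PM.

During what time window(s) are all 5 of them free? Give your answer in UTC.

Noa in UTC: 08:00-20:30 (add 5h to convert from UTC-5).
Diego in UTC: 10:30-20:30 (subtract 1h to convert from UTC+1).
Ben in UTC: 11:00-15:30, 16:30-20:30 (subtract 1h to convert from UTC+1).
Jamal in UTC: 08:30-13:00, 18:30-22:00 (subtract 1h to convert from UTC+1).
Esperanza in UTC: 09:30-13:00, 18:30-22:00 (add 3h to convert from UTC-3).
Noa ∩ Diego: 10:30-20:30.
Noa ∩ Diego ∩ Ben: 11:00-15:30, 16:30-20:30.
Noa ∩ Diego ∩ Ben ∩ Jamal: 11:00-13:00, 18:30-20:30.
Noa ∩ Diego ∩ Ben ∩ Jamal ∩ Esperanza: 11:00-13:00, 18:30-20:30.
So the common availability across everyone is 11:00-13:00, 18:30-20:30.

11:00-13:00, 18:30-20:30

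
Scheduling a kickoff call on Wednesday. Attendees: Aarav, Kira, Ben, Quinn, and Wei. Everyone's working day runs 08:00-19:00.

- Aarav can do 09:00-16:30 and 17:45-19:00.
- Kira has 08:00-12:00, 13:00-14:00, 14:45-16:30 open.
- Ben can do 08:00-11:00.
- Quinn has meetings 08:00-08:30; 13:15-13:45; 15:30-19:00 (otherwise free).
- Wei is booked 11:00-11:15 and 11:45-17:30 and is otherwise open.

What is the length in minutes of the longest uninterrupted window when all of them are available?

Aarav free: 09:00-16:30, 17:45-19:00.
Kira free: 08:00-12:00, 13:00-14:00, 14:45-16:30.
Ben free: 08:00-11:00.
Quinn free: 08:30-13:15, 13:45-15:30 (invert busy blocks within the working day).
Wei free: 08:00-11:00, 11:15-11:45, 17:30-19:00 (invert busy blocks within the working day).
Aarav ∩ Kira: 09:00-12:00, 13:00-14:00, 14:45-16:30.
Aarav ∩ Kira ∩ Ben: 09:00-11:00.
Aarav ∩ Kira ∩ Ben ∩ Quinn: 09:00-11:00.
Aarav ∩ Kira ∩ Ben ∩ Quinn ∩ Wei: 09:00-11:00.
The longest is 09:00-11:00 at 120 minutes.

120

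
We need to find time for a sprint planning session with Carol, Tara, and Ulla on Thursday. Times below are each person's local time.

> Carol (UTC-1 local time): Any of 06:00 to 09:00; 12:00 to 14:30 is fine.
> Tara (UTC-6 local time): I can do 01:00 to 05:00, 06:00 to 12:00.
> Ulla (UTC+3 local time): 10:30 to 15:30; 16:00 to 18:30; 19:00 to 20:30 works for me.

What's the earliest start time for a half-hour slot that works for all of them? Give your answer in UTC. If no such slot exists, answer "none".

Carol in UTC: 07:00-10:00, 13:00-15:30 (add 1h to convert from UTC-1).
Tara in UTC: 07:00-11:00, 12:00-18:00 (add 6h to convert from UTC-6).
Ulla in UTC: 07:30-12:30, 13:00-15:30, 16:00-17:30 (subtract 3h to convert from UTC+3).
Carol ∩ Tara: 07:00-10:00, 13:00-15:30.
Carol ∩ Tara ∩ Ulla: 07:30-10:00, 13:00-15:30.
So the common availability across everyone is 07:30-10:00, 13:00-15:30.
The first common window of at least 30 minutes is 07:30-10:00, so the earliest start is 07:30.

07:30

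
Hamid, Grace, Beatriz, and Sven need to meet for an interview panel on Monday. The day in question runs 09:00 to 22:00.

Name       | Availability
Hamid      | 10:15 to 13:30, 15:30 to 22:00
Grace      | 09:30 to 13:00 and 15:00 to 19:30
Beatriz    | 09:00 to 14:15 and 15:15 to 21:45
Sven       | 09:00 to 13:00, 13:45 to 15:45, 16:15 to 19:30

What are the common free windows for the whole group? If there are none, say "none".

Hamid ∩ Grace: 10:15-13:00, 15:30-19:30.
Hamid ∩ Grace ∩ Beatriz: 10:15-13:00, 15:30-19:30.
Hamid ∩ Grace ∩ Beatriz ∩ Sven: 10:15-13:00, 15:30-15:45, 16:15-19:30.
So the common availability across everyone is 10:15-13:00, 15:30-15:45, 16:15-19:30.

10:15-13:00, 15:30-15:45, 16:15-19:30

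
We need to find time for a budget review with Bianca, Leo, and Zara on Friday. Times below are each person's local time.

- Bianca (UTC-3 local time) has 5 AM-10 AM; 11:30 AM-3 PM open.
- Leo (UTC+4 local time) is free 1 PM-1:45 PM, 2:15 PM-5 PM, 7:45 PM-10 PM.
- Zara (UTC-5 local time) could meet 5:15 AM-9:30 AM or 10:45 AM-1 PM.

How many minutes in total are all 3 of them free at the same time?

300

Bianca in UTC: 08:00-13:00, 14:30-18:00 (add 3h to convert from UTC-3).
Leo in UTC: 09:00-09:45, 10:15-13:00, 15:45-18:00 (subtract 4h to convert from UTC+4).
Zara in UTC: 10:15-14:30, 15:45-18:00 (add 5h to convert from UTC-5).
Bianca ∩ Leo: 09:00-09:45, 10:15-13:00, 15:45-18:00.
Bianca ∩ Leo ∩ Zara: 10:15-13:00, 15:45-18:00.
Summing the common windows: 165 + 135 = 300 minutes.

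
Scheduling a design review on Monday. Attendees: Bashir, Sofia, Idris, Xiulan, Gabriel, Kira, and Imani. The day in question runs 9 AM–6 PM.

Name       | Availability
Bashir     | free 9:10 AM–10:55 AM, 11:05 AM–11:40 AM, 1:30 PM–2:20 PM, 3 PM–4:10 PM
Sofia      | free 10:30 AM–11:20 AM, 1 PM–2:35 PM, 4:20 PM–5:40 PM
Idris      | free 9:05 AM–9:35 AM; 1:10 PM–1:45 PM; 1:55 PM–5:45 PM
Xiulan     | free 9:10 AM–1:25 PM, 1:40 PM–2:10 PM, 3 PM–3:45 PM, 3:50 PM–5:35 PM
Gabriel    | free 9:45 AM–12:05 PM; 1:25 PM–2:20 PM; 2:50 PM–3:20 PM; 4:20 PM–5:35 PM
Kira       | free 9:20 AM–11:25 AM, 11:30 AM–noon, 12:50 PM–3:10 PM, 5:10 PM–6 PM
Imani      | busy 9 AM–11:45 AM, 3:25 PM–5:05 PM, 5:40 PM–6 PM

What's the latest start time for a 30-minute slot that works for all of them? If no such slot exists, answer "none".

Bashir free: 09:10-10:55, 11:05-11:40, 13:30-14:20, 15:00-16:10.
Sofia free: 10:30-11:20, 13:00-14:35, 16:20-17:40.
Idris free: 09:05-09:35, 13:10-13:45, 13:55-17:45.
Xiulan free: 09:10-13:25, 13:40-14:10, 15:00-15:45, 15:50-17:35.
Gabriel free: 09:45-12:05, 13:25-14:20, 14:50-15:20, 16:20-17:35.
Kira free: 09:20-11:25, 11:30-12:00, 12:50-15:10, 17:10-18:00.
Imani free: 11:45-15:25, 17:05-17:40 (invert busy blocks within the working day).
Bashir ∩ Sofia: 10:30-10:55, 11:05-11:20, 13:30-14:20.
Bashir ∩ Sofia ∩ Idris: 13:30-13:45, 13:55-14:20.
Bashir ∩ Sofia ∩ Idris ∩ Xiulan: 13:40-13:45, 13:55-14:10.
Bashir ∩ Sofia ∩ Idris ∩ Xiulan ∩ Gabriel: 13:40-13:45, 13:55-14:10.
Bashir ∩ Sofia ∩ Idris ∩ Xiulan ∩ Gabriel ∩ Kira: 13:40-13:45, 13:55-14:10.
Bashir ∩ Sofia ∩ Idris ∩ Xiulan ∩ Gabriel ∩ Kira ∩ Imani: 13:40-13:45, 13:55-14:10.
So the common availability across everyone is 13:40-13:45, 13:55-14:10.
No common window is at least 30 minutes long.

none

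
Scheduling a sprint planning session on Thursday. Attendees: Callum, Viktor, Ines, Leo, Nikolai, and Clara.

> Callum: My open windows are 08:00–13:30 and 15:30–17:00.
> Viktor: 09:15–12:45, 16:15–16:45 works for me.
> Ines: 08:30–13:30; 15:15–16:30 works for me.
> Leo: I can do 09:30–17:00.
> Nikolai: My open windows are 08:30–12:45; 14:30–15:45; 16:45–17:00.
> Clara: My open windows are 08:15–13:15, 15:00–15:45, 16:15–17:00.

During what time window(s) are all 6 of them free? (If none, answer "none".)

Callum ∩ Viktor: 09:15-12:45, 16:15-16:45.
Callum ∩ Viktor ∩ Ines: 09:15-12:45, 16:15-16:30.
Callum ∩ Viktor ∩ Ines ∩ Leo: 09:30-12:45, 16:15-16:30.
Callum ∩ Viktor ∩ Ines ∩ Leo ∩ Nikolai: 09:30-12:45.
Callum ∩ Viktor ∩ Ines ∩ Leo ∩ Nikolai ∩ Clara: 09:30-12:45.
Those are the intersection windows.

09:30-12:45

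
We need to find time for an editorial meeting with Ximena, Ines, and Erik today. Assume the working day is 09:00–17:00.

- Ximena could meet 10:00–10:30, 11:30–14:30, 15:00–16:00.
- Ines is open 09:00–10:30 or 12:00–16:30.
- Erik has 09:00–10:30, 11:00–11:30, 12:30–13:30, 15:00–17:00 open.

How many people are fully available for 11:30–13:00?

1

Ximena can make the full 11:30-13:00 slot — that's 1.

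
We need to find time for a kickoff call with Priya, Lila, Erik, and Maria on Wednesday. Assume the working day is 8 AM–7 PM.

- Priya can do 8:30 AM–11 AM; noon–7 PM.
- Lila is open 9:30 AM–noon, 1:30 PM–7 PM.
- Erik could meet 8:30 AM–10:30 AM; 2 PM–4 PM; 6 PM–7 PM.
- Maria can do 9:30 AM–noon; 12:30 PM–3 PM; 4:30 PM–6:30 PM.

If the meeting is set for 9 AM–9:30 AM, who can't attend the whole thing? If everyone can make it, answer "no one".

Priya: free for 09:00-09:30. Lila: not fully free for 09:00-09:30. Erik: free for 09:00-09:30. Maria: not fully free for 09:00-09:30.

Lila, Maria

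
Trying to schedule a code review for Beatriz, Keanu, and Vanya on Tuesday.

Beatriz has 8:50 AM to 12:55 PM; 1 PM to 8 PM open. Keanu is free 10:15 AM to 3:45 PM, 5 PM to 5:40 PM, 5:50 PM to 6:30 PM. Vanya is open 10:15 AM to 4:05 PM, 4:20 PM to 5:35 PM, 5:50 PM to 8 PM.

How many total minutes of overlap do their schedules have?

400

Beatriz ∩ Keanu: 10:15-12:55, 13:00-15:45, 17:00-17:40, 17:50-18:30.
Beatriz ∩ Keanu ∩ Vanya: 10:15-12:55, 13:00-15:45, 17:00-17:35, 17:50-18:30.
Summing the common windows: 160 + 165 + 35 + 40 = 400 minutes.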